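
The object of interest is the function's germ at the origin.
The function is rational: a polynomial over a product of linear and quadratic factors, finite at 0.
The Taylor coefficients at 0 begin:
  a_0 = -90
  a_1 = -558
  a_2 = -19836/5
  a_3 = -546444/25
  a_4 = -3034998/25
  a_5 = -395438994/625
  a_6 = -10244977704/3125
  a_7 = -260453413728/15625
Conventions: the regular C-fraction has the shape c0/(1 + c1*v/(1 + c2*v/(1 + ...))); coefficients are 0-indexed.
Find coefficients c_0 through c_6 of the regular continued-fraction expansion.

The regular C-fraction coefficients are [-90, -31/5, -141/155, 91102/7285, -46038875/4281794, -656087805/1082382862, 342543520/3685569367].

Taylor coefficients (read off): a_0 = -90, a_1 = -558, a_2 = -19836/5, a_3 = -546444/25, a_4 = -3034998/25, a_5 = -395438994/625, a_6 = -10244977704/3125.
c0 = a_0 = -90. Peel one level at a time: if S = 1 + c*v/S' with S'(0) = 1, then c is the v-coefficient of S and S' = c*v/(S - 1).
S_1 = c0/f = 1 + (-31/5)*v + (-141/25)*v^2 + ...; c1 = -31/5.
S_2 = c1*v/(S_1 - 1) = 1 + (-141/155)*v + (273306/24025)*v^2 + ...; c2 = -141/155.
S_3 = c2*v/(S_2 - 1) = 1 + (91102/7285)*v + (297025/2209)*v^2 + ...; c3 = 91102/7285.
S_4 = c3*v/(S_3 - 1) = 1 + (-46038875/4281794)*v + (-54092345625/8299574404)*v^2 + ...; c4 = -46038875/4281794.
S_5 = c4*v/(S_4 - 1) = 1 + (-656087805/1082382862)*v + (7952400/141158161)*v^2 + ...; c5 = -656087805/1082382862.
S_6 = c5*v/(S_5 - 1) = 1 + (342543520/3685569367)*v + ...; c6 = 342543520/3685569367.


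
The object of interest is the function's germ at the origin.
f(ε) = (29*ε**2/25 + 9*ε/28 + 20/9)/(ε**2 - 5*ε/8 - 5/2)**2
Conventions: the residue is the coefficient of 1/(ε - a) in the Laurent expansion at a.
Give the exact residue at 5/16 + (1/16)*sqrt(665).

The residue is (186224/139300875)*sqrt(665).

The factor ε**2 - 5*ε/8 - 5/2 splits as (ε - a)(ε - a') with a = 5/16 + (1/16)*sqrt(665), a' = 5/16 - (1/16)*sqrt(665). At the order-2 pole a set g(ε) = (ε - a)^2*f(ε) = [29*ε**2/25 + 9*ε/28 + 20/9] / (ε - a')^2.
Order-2 pole: residue = g'(a); g'(5/16 + (1/16)*sqrt(665)) = (186224/139300875)*sqrt(665), so the residue is (186224/139300875)*sqrt(665).


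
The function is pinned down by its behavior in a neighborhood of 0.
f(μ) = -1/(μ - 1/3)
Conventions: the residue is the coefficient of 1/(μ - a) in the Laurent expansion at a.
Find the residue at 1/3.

The residue is -1.

At the order-1 pole 1/3 set g(μ) = (μ - (1/3))*f(μ) = -1.
Simple pole: residue = g(a) at a = 1/3, which is -1.


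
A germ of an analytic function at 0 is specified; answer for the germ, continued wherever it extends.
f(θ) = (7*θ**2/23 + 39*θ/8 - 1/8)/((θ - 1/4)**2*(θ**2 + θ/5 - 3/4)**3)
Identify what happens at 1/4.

The point is a pole of order 2.

The denominator factor θ - 1/4 vanishes at 1/4 and appears to the power 2; the numerator there equals 819/736, nonzero, and no other factor vanishes.
Hence a pole whose order is the multiplicity, 2.


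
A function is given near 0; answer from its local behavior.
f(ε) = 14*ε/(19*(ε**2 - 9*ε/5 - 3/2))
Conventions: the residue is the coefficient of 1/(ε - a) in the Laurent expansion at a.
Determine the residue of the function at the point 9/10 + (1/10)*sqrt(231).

The factor ε**2 - 9*ε/5 - 3/2 splits as (ε - a)(ε - a') with a = 9/10 + (1/10)*sqrt(231), a' = 9/10 - (1/10)*sqrt(231). At the order-1 pole a set g(ε) = (ε - a)*f(ε) = [14*ε/19] / (ε - a').
Simple pole: residue = g(a) at a = 9/10 + (1/10)*sqrt(231), which is 7/19 + (3/209)*sqrt(231).

The residue is 7/19 + (3/209)*sqrt(231).


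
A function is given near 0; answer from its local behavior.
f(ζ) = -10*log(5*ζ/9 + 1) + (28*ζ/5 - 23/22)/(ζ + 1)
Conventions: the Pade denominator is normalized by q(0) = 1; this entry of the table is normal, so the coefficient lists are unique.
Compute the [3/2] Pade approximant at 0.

The Pade approximant has numerator coefficients [-23/22, -5103287824/17503439085, -22877691427/5728398246, -49865942375/154666752642]; denominator coefficients [1, 140175469/106081449, 302893055/954733041].

Taylor coefficients needed (expand at 0): a_0 = -23/22, a_1 = 1079/990, a_2 = -45461/8910, a_3 = 1461197/240570, a_4 = -2312108/360855, a_5 = 42477319/6495390.
Write the denominator as Q(ζ) = 1 + q1*ζ + q2*ζ^2. Requiring Q*f - P = O(ζ^6) with deg P <= 3 kills the coefficients of ζ^4..ζ^5 in Q*f:
  ζ^4: a_4 + q1*a_3 + q2*a_2 = 0, i.e. -2312108/360855 + (1461197/240570)*q1 + (-45461/8910)*q2 = 0.
  ζ^5: a_5 + q1*a_4 + q2*a_3 = 0, i.e. 42477319/6495390 + (-2312108/360855)*q1 + (1461197/240570)*q2 = 0.
Solving this linear system: q1 = 140175469/106081449, q2 = 302893055/954733041.
The numerator is Q*f truncated at degree 3: P0 = a_0 = -23/22; P1 = a_1 + q1*a_0 = -5103287824/17503439085; P2 = a_2 + q1*a_1 + q2*a_0 = -22877691427/5728398246; P3 = a_3 + q1*a_2 + q2*a_1 = -49865942375/154666752642.


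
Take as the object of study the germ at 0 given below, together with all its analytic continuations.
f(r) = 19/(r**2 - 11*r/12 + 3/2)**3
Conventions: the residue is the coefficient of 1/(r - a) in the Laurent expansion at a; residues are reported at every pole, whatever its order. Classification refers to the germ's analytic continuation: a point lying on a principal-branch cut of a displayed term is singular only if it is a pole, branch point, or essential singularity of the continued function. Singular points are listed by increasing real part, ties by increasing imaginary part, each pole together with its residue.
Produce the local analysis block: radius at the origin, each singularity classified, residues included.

Denominator factor (r**2 - 11*r/12 + 3/2)^3: discriminant -743/144, complex-conjugate roots (11/24) + ((1/24)*sqrt(743))*i and (11/24) - ((1/24)*sqrt(743))*i; poles of order 3, moduli (1/2)*sqrt(6) and (1/2)*sqrt(6).
The radius of convergence is the smallest modulus among the singular points: (1/2)*sqrt(6).
The factor r**2 - 11*r/12 + 3/2 splits as (r - a)(r - a') with a = (11/24) - ((1/24)*sqrt(743))*i, a' = (11/24) + ((1/24)*sqrt(743))*i. At the order-3 pole a set g(r) = (r - a)^3*f(r) = [19] / (r - a')^3.
Order-3 pole: residue = g''(a)/2; g''((11/24) - ((1/24)*sqrt(743))*i) = ((56733696/410172407)*sqrt(743))*i, so the residue is ((28366848/410172407)*sqrt(743))*i.
The factor r**2 - 11*r/12 + 3/2 splits as (r - a)(r - a') with a = (11/24) + ((1/24)*sqrt(743))*i, a' = (11/24) - ((1/24)*sqrt(743))*i. At the order-3 pole a set g(r) = (r - a)^3*f(r) = [19] / (r - a')^3.
Order-3 pole: residue = g''(a)/2; g''((11/24) + ((1/24)*sqrt(743))*i) = -((56733696/410172407)*sqrt(743))*i, so the residue is -((28366848/410172407)*sqrt(743))*i.
List the singular points by increasing real part (a conjugate pair: the negative imaginary part first).

Radius of convergence at 0: (1/2)*sqrt(6).
At (11/24) - ((1/24)*sqrt(743))*i: a pole of order 3; residue ((28366848/410172407)*sqrt(743))*i.
At (11/24) + ((1/24)*sqrt(743))*i: a pole of order 3; residue -((28366848/410172407)*sqrt(743))*i.


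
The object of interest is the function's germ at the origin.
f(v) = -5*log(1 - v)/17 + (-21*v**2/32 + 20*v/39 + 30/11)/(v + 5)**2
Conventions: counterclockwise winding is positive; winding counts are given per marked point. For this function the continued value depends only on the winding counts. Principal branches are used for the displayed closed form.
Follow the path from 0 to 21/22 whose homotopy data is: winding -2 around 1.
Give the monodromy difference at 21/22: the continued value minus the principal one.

Continued minus principal equals (20/17)*pi*i.

The rational part is single-valued and drops out of the difference; each branch term changes only by its own monodromy.
(-5/17)*log(1 - v/(1)): each positive loop around 1 adds 2*pi*i to the log, so winding -2 contributes (-5/17)*(-2)*2*pi*i = (20/17)*pi*i.
Summing the contributions at v = 21/22 gives (20/17)*pi*i.


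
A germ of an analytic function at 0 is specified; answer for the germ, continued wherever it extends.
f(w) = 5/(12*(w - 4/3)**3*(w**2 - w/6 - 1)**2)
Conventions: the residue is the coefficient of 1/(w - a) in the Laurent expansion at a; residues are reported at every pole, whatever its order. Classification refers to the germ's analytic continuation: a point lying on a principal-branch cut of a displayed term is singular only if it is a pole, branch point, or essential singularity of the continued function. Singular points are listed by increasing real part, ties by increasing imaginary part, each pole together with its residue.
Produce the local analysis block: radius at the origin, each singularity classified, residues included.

Radius of convergence at 0: -1/12 + (1/12)*sqrt(145).
At 1/12 - (1/12)*sqrt(145): a pole of order 2; residue -30861/800 + (430839/134560)*sqrt(145).
At 1/12 + (1/12)*sqrt(145): a pole of order 2; residue -30861/800 - (430839/134560)*sqrt(145).
At 4/3: a pole of order 3; residue 30861/400.

Denominator factor (w**2 - w/6 - 1)^2: discriminant 145/36, real irrational roots 1/12 + (1/12)*sqrt(145) and 1/12 - (1/12)*sqrt(145); poles of order 2, moduli 1/12 + (1/12)*sqrt(145) and -1/12 + (1/12)*sqrt(145).
Denominator factor (w - 4/3)^3: pole of order 3 at 4/3, modulus 4/3.
The radius of convergence is the smallest modulus among the singular points: -1/12 + (1/12)*sqrt(145).
The factor w**2 - w/6 - 1 splits as (w - a)(w - a') with a = 1/12 - (1/12)*sqrt(145), a' = 1/12 + (1/12)*sqrt(145). At the order-2 pole a set g(w) = (w - a)^2*f(w) = [5/(12*(w - 4/3)**3)] / (w - a')^2.
Order-2 pole: residue = g'(a); g'(1/12 - (1/12)*sqrt(145)) = -30861/800 + (430839/134560)*sqrt(145), so the residue is -30861/800 + (430839/134560)*sqrt(145).
The factor w**2 - w/6 - 1 splits as (w - a)(w - a') with a = 1/12 + (1/12)*sqrt(145), a' = 1/12 - (1/12)*sqrt(145). At the order-2 pole a set g(w) = (w - a)^2*f(w) = [5/(12*(w - 4/3)**3)] / (w - a')^2.
Order-2 pole: residue = g'(a); g'(1/12 + (1/12)*sqrt(145)) = -30861/800 - (430839/134560)*sqrt(145), so the residue is -30861/800 - (430839/134560)*sqrt(145).
At the order-3 pole 4/3 set g(w) = (w - (4/3))^3*f(w) = 5/(12*(w**2 - w/6 - 1)**2).
Order-3 pole: residue = g''(a)/2; g''(4/3) = 30861/200, so the residue is 30861/400.
List the singular points by increasing real part (a conjugate pair: the negative imaginary part first).


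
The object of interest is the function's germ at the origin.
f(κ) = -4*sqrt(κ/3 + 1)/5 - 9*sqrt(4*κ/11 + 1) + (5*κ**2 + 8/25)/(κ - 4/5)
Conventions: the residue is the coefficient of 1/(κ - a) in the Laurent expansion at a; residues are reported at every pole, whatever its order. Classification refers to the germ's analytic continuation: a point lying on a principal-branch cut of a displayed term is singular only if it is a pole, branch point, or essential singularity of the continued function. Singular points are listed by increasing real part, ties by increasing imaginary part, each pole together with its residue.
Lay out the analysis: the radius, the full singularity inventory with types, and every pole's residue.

Radius of convergence at 0: 4/5.
At -3: an algebraic (square-root) branch point.
At -11/4: an algebraic (square-root) branch point.
At 4/5: a pole of order 1; residue 88/25.

Denominator factor (κ - 4/5): pole of order 1 at 4/5, modulus 4/5.
Branch term (-4/5)*sqrt(1 - κ/(-3)): its argument vanishes at κ = -3, a square-root branch point, modulus 3.
Branch term (-9)*sqrt(1 - κ/(-11/4)): its argument vanishes at κ = -11/4, a square-root branch point, modulus 11/4.
The radius of convergence is the smallest modulus among the singular points: 4/5.
The branch terms are analytic at 4/5 and contribute nothing to the residue; only the rational part matters.
At the order-1 pole 4/5 set g(κ) = (κ - (4/5))*(rational part) = 5*κ**2 + 8/25.
Simple pole: residue = g(a) at a = 4/5, which is 88/25.
List the singular points by increasing real part (a conjugate pair: the negative imaginary part first).


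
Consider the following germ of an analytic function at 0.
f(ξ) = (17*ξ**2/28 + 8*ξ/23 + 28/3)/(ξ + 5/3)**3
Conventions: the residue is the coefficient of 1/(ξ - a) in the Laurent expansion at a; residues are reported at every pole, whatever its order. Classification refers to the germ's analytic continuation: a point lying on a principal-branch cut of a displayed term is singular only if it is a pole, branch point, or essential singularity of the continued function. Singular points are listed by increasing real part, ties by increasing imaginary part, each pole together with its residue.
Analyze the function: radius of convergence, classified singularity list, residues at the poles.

Radius of convergence at 0: 5/3.
At -5/3: a pole of order 3; residue 17/28.

Denominator factor (ξ + 5/3)^3: pole of order 3 at -5/3, modulus 5/3.
The radius of convergence is the smallest modulus among the singular points: 5/3.
At the order-3 pole -5/3 set g(ξ) = (ξ - (-5/3))^3*f(ξ) = 17*ξ**2/28 + 8*ξ/23 + 28/3.
Order-3 pole: residue = g''(a)/2; g''(-5/3) = 17/14, so the residue is 17/28.


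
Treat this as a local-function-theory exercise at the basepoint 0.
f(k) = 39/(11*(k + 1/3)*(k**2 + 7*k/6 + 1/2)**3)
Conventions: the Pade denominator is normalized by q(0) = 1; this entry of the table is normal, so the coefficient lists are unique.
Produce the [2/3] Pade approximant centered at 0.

Taylor coefficients needed (expand at 0): a_0 = 936/11, a_1 = -9360/11, a_2 = 53040/11, a_3 = -676832/33, a_4 = 2429128/33, a_5 = -2146768/9.
Write the denominator as Q(k) = 1 + q1*k + q2*k^2 + q3*k^3. Requiring Q*f - P = O(k^6) with deg P <= 2 kills the coefficients of k^3..k^5 in Q*f:
  k^3: a_3 + q1*a_2 + q2*a_1 + q3*a_0 = 0, i.e. -676832/33 + (53040/11)*q1 + (-9360/11)*q2 + (936/11)*q3 = 0.
  k^4: a_4 + q1*a_3 + q2*a_2 + q3*a_1 = 0, i.e. 2429128/33 + (-676832/33)*q1 + (53040/11)*q2 + (-9360/11)*q3 = 0.
  k^5: a_5 + q1*a_4 + q2*a_3 + q3*a_2 = 0, i.e. -2146768/9 + (2429128/33)*q1 + (-676832/33)*q2 + (53040/11)*q3 = 0.
Solving this linear system: q1 = 1707314/227711, q2 = 28255993/1366266, q3 = 141272453/6148197.
The numerator is Q*f truncated at degree 2: P0 = a_0 = 936/11; P1 = a_1 + q1*a_0 = -533329056/2504821; P2 = a_2 + q1*a_1 + q2*a_0 = 505267308/2504821.

The Pade approximant has numerator coefficients [936/11, -533329056/2504821, 505267308/2504821]; denominator coefficients [1, 1707314/227711, 28255993/1366266, 141272453/6148197].


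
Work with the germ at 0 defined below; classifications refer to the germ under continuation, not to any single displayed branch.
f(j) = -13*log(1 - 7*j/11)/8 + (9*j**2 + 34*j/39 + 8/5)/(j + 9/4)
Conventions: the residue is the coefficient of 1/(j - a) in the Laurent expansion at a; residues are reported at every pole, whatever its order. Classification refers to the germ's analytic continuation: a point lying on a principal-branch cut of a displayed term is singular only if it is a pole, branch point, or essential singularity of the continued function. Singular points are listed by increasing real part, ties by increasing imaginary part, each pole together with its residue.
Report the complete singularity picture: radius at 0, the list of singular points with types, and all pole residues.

Denominator factor (j + 9/4): pole of order 1 at -9/4, modulus 9/4.
Branch term (-13/8)*log(1 - j/(11/7)): its argument vanishes at j = 11/7, a logarithmic branch point, modulus 11/7.
The radius of convergence is the smallest modulus among the singular points: 11/7.
The branch term is analytic at -9/4 and contributes nothing to the residue; only the rational part matters.
At the order-1 pole -9/4 set g(j) = (j - (-9/4))*(rational part) = 9*j**2 + 34*j/39 + 8/5.
Simple pole: residue = g(a) at a = -9/4, which is 47009/1040.
List the singular points by increasing real part (a conjugate pair: the negative imaginary part first).

Radius of convergence at 0: 11/7.
At -9/4: a pole of order 1; residue 47009/1040.
At 11/7: a logarithmic branch point.


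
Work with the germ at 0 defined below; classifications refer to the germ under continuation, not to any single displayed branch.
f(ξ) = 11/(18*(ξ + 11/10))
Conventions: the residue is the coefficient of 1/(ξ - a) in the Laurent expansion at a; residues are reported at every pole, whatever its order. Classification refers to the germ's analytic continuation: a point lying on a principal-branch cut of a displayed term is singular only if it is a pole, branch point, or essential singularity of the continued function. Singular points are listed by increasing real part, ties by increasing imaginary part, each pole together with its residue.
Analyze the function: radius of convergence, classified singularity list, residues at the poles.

Radius of convergence at 0: 11/10.
At -11/10: a pole of order 1; residue 11/18.

Denominator factor (ξ + 11/10): pole of order 1 at -11/10, modulus 11/10.
The radius of convergence is the smallest modulus among the singular points: 11/10.
At the order-1 pole -11/10 set g(ξ) = (ξ - (-11/10))*f(ξ) = 11/18.
Simple pole: residue = g(a) at a = -11/10, which is 11/18.


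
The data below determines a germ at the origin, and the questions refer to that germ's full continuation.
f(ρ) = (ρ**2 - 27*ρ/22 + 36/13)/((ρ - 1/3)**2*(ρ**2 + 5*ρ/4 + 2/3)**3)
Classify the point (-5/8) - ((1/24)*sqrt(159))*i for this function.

The point is a pole of order 3.

The denominator factor ρ**2 + 5*ρ/4 + 2/3 vanishes at (-5/8) - ((1/24)*sqrt(159))*i and appears to the power 3; the numerator there equals (50119/13728) + ((109/1056)*sqrt(159))*i, nonzero, and no other factor vanishes.
Hence a pole whose order is the multiplicity, 3.


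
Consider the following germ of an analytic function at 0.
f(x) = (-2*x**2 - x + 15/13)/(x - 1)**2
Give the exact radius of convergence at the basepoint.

Denominator factor (x - 1)^2: pole of order 2 at 1, modulus 1.
The radius of convergence is the smallest modulus among the singular points: 1.

The radius of convergence is 1.


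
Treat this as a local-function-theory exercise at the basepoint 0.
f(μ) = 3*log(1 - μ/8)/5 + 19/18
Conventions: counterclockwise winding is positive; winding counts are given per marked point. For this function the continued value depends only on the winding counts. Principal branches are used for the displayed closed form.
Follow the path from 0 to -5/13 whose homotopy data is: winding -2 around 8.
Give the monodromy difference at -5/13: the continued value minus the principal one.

Continued minus principal equals -(12/5)*pi*i.

The rational part is single-valued and drops out of the difference; each branch term changes only by its own monodromy.
(3/5)*log(1 - μ/(8)): each positive loop around 8 adds 2*pi*i to the log, so winding -2 contributes (3/5)*(-2)*2*pi*i = -(12/5)*pi*i.
Summing the contributions at μ = -5/13 gives -(12/5)*pi*i.


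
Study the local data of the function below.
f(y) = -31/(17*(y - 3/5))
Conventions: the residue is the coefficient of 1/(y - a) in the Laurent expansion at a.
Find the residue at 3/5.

At the order-1 pole 3/5 set g(y) = (y - (3/5))*f(y) = -31/17.
Simple pole: residue = g(a) at a = 3/5, which is -31/17.

The residue is -31/17.


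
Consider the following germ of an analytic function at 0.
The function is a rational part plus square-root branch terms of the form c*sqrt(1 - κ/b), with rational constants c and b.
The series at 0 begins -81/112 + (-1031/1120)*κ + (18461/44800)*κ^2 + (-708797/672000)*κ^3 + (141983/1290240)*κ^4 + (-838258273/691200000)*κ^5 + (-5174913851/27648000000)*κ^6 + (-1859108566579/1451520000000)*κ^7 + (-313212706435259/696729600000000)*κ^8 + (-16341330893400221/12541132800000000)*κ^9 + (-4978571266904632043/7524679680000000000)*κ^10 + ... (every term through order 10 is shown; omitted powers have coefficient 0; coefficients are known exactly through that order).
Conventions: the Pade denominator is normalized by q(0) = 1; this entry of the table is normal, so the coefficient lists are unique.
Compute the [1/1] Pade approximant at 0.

The Pade approximant has numerator coefficients [-81/112, -1149437/923776]; denominator coefficients [1, 18461/41240].

Taylor coefficients needed (read off): a_0 = -81/112, a_1 = -1031/1120, a_2 = 18461/44800.
Write the denominator as Q(κ) = 1 + q1*κ. Requiring Q*f - P = O(κ^3) with deg P <= 1 kills the coefficients of κ^2..κ^2 in Q*f:
  κ^2: a_2 + q1*a_1 = 0, i.e. 18461/44800 + (-1031/1120)*q1 = 0.
Solving this linear system: q1 = 18461/41240.
The numerator is Q*f truncated at degree 1: P0 = a_0 = -81/112; P1 = a_1 + q1*a_0 = -1149437/923776.


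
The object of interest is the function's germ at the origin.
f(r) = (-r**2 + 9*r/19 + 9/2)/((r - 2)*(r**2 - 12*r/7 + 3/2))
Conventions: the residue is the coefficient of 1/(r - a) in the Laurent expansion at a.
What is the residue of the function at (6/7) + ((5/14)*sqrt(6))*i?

The factor r**2 - 12*r/7 + 3/2 splits as (r - a)(r - a') with a = (6/7) + ((5/14)*sqrt(6))*i, a' = (6/7) - ((5/14)*sqrt(6))*i. At the order-1 pole a set g(r) = (r - a)*f(r) = [(-r**2 + 9*r/19 + 9/2)/(r - 2)] / (r - a').
Simple pole: residue = g(a) at a = (6/7) + ((5/14)*sqrt(6))*i, which is (-468/551) + ((4091/5510)*sqrt(6))*i.

The residue is (-468/551) + ((4091/5510)*sqrt(6))*i.


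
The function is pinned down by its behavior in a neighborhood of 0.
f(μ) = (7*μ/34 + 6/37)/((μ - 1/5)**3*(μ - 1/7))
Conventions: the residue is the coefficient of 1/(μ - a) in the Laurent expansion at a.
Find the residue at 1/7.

At the order-1 pole 1/7 set g(μ) = (μ - (1/7))*f(μ) = (7*μ/34 + 6/37)/(μ - 1/5)**3.
Simple pole: residue = g(a) at a = 1/7, which is -10332875/10064.

The residue is -10332875/10064.


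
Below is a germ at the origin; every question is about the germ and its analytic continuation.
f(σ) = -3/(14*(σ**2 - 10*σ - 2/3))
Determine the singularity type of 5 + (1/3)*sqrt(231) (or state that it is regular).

The denominator factor σ**2 - 10*σ - 2/3 vanishes at 5 + (1/3)*sqrt(231) and appears to the power 1; the numerator there equals -3/14, nonzero, and no other factor vanishes.
Hence a pole whose order is the multiplicity, 1.

The point is a pole of order 1.


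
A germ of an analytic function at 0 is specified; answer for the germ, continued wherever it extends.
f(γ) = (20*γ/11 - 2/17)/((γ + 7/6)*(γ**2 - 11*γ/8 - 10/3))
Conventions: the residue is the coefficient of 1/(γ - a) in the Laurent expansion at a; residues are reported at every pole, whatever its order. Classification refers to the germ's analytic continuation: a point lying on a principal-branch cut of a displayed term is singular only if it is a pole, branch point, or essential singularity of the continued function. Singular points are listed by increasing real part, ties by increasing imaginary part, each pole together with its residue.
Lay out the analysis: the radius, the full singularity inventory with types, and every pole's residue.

Denominator factor (γ + 7/6): pole of order 1 at -7/6, modulus 7/6.
Denominator factor (γ**2 - 11*γ/8 - 10/3): discriminant 2923/192, real irrational roots 11/16 + (1/48)*sqrt(8769) and 11/16 - (1/48)*sqrt(8769); poles of order 1, moduli 11/16 + (1/48)*sqrt(8769) and -11/16 + (1/48)*sqrt(8769).
The radius of convergence is the smallest modulus among the singular points: 7/6.
The factor γ**2 - 11*γ/8 - 10/3 splits as (γ - a)(γ - a') with a = 11/16 - (1/48)*sqrt(8769), a' = 11/16 + (1/48)*sqrt(8769). At the order-1 pole a set g(γ) = (γ - a)*f(γ) = [(20*γ/11 - 2/17)/(γ + 7/6)] / (γ - a').
Simple pole: residue = g(a) at a = 11/16 - (1/48)*sqrt(8769), which is -30144/9911 - (1038432/28969853)*sqrt(8769).
At the order-1 pole -7/6 set g(γ) = (γ - (-7/6))*f(γ) = (20*γ/11 - 2/17)/(γ**2 - 11*γ/8 - 10/3).
Simple pole: residue = g(a) at a = -7/6, which is 60288/9911.
The factor γ**2 - 11*γ/8 - 10/3 splits as (γ - a)(γ - a') with a = 11/16 + (1/48)*sqrt(8769), a' = 11/16 - (1/48)*sqrt(8769). At the order-1 pole a set g(γ) = (γ - a)*f(γ) = [(20*γ/11 - 2/17)/(γ + 7/6)] / (γ - a').
Simple pole: residue = g(a) at a = 11/16 + (1/48)*sqrt(8769), which is -30144/9911 + (1038432/28969853)*sqrt(8769).
List the singular points by increasing real part (a conjugate pair: the negative imaginary part first).

Radius of convergence at 0: 7/6.
At 11/16 - (1/48)*sqrt(8769): a pole of order 1; residue -30144/9911 - (1038432/28969853)*sqrt(8769).
At -7/6: a pole of order 1; residue 60288/9911.
At 11/16 + (1/48)*sqrt(8769): a pole of order 1; residue -30144/9911 + (1038432/28969853)*sqrt(8769).


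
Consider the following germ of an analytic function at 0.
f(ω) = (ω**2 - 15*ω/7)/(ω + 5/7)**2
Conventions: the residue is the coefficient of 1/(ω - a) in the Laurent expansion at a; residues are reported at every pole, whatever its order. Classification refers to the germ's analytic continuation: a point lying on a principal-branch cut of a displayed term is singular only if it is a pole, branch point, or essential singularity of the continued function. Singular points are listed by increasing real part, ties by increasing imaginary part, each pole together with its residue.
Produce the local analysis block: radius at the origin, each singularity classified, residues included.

Denominator factor (ω + 5/7)^2: pole of order 2 at -5/7, modulus 5/7.
The radius of convergence is the smallest modulus among the singular points: 5/7.
At the order-2 pole -5/7 set g(ω) = (ω - (-5/7))^2*f(ω) = ω**2 - 15*ω/7.
Order-2 pole: residue = g'(a); g'(-5/7) = -25/7, so the residue is -25/7.

Radius of convergence at 0: 5/7.
At -5/7: a pole of order 2; residue -25/7.


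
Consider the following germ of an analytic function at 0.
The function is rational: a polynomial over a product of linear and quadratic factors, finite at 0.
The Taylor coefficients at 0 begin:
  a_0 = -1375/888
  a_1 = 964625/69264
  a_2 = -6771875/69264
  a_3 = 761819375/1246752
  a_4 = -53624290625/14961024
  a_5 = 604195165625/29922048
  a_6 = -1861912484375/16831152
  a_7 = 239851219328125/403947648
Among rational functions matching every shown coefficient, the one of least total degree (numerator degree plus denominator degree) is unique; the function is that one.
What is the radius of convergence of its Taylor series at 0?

No rational of total degree below 6 reproduces all 8 coefficients; solving the [1/5] Pade equations on them gives f(μ) = (-2*μ/39 - 11/37)/((μ + 6/5)*(μ**2 - 5*μ/3 - 2/5)**2), whose expansion matches every shown term.
Denominator factor (μ + 6/5): pole of order 1 at -6/5, modulus 6/5.
Denominator factor (μ**2 - 5*μ/3 - 2/5)^2: discriminant 197/45, real irrational roots 5/6 + (1/30)*sqrt(985) and 5/6 - (1/30)*sqrt(985); poles of order 2, moduli 5/6 + (1/30)*sqrt(985) and -5/6 + (1/30)*sqrt(985).
The radius of convergence is the smallest modulus among the singular points: -5/6 + (1/30)*sqrt(985).

The radius of convergence is -5/6 + (1/30)*sqrt(985).


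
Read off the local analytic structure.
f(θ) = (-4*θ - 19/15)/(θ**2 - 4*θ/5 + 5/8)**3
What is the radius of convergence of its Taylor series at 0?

The radius of convergence is (1/4)*sqrt(10).

Denominator factor (θ**2 - 4*θ/5 + 5/8)^3: discriminant -93/50, complex-conjugate roots (2/5) + ((1/20)*sqrt(186))*i and (2/5) - ((1/20)*sqrt(186))*i; poles of order 3, moduli (1/4)*sqrt(10) and (1/4)*sqrt(10).
The radius of convergence is the smallest modulus among the singular points: (1/4)*sqrt(10).


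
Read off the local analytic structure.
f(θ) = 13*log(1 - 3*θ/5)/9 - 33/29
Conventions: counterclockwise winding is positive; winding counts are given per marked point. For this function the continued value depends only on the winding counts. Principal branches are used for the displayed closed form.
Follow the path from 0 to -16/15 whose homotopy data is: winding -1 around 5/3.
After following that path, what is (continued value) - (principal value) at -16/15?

Continued minus principal equals -(26/9)*pi*i.

The rational part is single-valued and drops out of the difference; each branch term changes only by its own monodromy.
(13/9)*log(1 - θ/(5/3)): each positive loop around 5/3 adds 2*pi*i to the log, so winding -1 contributes (13/9)*(-1)*2*pi*i = -(26/9)*pi*i.
Summing the contributions at θ = -16/15 gives -(26/9)*pi*i.


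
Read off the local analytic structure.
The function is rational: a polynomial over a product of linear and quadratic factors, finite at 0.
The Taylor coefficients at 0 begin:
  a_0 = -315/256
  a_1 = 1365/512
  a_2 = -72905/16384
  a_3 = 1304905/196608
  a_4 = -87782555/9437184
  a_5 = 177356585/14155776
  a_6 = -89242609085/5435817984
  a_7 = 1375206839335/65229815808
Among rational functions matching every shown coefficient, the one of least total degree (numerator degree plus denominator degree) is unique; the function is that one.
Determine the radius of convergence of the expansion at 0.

The radius of convergence is 8/9.

No rational of total degree below 3 reproduces all 8 coefficients; solving the [0/3] Pade equations on them gives f(h) = 35/(3*(h - 12)*(h + 8/9)**2), whose expansion matches every shown term.
Denominator factor (h - 12): pole of order 1 at 12, modulus 12.
Denominator factor (h + 8/9)^2: pole of order 2 at -8/9, modulus 8/9.
The radius of convergence is the smallest modulus among the singular points: 8/9.


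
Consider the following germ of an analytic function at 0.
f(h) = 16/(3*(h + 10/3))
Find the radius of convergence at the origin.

Denominator factor (h + 10/3): pole of order 1 at -10/3, modulus 10/3.
The radius of convergence is the smallest modulus among the singular points: 10/3.

The radius of convergence is 10/3.


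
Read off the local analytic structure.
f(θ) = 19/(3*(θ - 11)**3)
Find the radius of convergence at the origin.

Denominator factor (θ - 11)^3: pole of order 3 at 11, modulus 11.
The radius of convergence is the smallest modulus among the singular points: 11.

The radius of convergence is 11.


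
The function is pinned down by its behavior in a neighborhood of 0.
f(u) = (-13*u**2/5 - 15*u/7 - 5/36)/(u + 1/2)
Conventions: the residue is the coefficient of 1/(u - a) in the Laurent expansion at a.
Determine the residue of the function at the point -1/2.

The residue is 89/315.

At the order-1 pole -1/2 set g(u) = (u - (-1/2))*f(u) = -13*u**2/5 - 15*u/7 - 5/36.
Simple pole: residue = g(a) at a = -1/2, which is 89/315.


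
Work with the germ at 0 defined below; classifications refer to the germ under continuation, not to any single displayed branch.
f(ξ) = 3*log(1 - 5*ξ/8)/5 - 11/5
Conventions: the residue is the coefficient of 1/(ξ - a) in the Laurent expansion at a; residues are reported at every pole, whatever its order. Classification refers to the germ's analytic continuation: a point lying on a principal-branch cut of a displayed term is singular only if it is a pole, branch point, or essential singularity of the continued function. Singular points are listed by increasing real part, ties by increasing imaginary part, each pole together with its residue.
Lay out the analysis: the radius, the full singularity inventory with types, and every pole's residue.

Radius of convergence at 0: 8/5.
At 8/5: a logarithmic branch point.

Branch term (3/5)*log(1 - ξ/(8/5)): its argument vanishes at ξ = 8/5, a logarithmic branch point, modulus 8/5.
The radius of convergence is the smallest modulus among the singular points: 8/5.


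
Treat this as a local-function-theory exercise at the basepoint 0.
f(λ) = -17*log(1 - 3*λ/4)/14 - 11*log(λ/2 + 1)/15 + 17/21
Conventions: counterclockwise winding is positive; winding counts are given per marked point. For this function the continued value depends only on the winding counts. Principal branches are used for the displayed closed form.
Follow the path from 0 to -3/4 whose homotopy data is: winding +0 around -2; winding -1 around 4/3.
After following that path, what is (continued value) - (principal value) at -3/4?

Continued minus principal equals (17/7)*pi*i.

The rational part is single-valued and drops out of the difference; each branch term changes only by its own monodromy.
(-17/14)*log(1 - λ/(4/3)): each positive loop around 4/3 adds 2*pi*i to the log, so winding -1 contributes (-17/14)*(-1)*2*pi*i = (17/7)*pi*i.
(-11/15)*log(1 - λ/(-2)): winding 0 around -2, so this term returns to its principal value, contribution 0.
Summing the contributions at λ = -3/4 gives (17/7)*pi*i.


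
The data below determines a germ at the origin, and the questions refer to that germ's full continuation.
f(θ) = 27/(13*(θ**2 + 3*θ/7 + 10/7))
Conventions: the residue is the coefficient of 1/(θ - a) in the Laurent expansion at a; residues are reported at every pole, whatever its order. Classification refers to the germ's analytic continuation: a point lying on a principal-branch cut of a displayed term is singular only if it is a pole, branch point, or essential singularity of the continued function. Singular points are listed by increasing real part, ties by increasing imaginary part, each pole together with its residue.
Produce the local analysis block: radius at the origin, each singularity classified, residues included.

Radius of convergence at 0: (1/7)*sqrt(70).
At (-3/14) - ((1/14)*sqrt(271))*i: a pole of order 1; residue ((189/3523)*sqrt(271))*i.
At (-3/14) + ((1/14)*sqrt(271))*i: a pole of order 1; residue -((189/3523)*sqrt(271))*i.

Denominator factor (θ**2 + 3*θ/7 + 10/7): discriminant -271/49, complex-conjugate roots (-3/14) + ((1/14)*sqrt(271))*i and (-3/14) - ((1/14)*sqrt(271))*i; poles of order 1, moduli (1/7)*sqrt(70) and (1/7)*sqrt(70).
The radius of convergence is the smallest modulus among the singular points: (1/7)*sqrt(70).
The factor θ**2 + 3*θ/7 + 10/7 splits as (θ - a)(θ - a') with a = (-3/14) - ((1/14)*sqrt(271))*i, a' = (-3/14) + ((1/14)*sqrt(271))*i. At the order-1 pole a set g(θ) = (θ - a)*f(θ) = [27/13] / (θ - a').
Simple pole: residue = g(a) at a = (-3/14) - ((1/14)*sqrt(271))*i, which is ((189/3523)*sqrt(271))*i.
The factor θ**2 + 3*θ/7 + 10/7 splits as (θ - a)(θ - a') with a = (-3/14) + ((1/14)*sqrt(271))*i, a' = (-3/14) - ((1/14)*sqrt(271))*i. At the order-1 pole a set g(θ) = (θ - a)*f(θ) = [27/13] / (θ - a').
Simple pole: residue = g(a) at a = (-3/14) + ((1/14)*sqrt(271))*i, which is -((189/3523)*sqrt(271))*i.
List the singular points by increasing real part (a conjugate pair: the negative imaginary part first).


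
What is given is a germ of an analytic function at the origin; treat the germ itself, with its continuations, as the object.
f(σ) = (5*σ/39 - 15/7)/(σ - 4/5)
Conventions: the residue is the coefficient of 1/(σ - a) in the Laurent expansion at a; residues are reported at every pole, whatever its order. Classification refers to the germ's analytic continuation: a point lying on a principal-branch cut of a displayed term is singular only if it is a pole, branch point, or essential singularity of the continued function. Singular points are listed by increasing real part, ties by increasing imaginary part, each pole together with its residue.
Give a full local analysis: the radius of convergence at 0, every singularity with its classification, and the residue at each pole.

Denominator factor (σ - 4/5): pole of order 1 at 4/5, modulus 4/5.
The radius of convergence is the smallest modulus among the singular points: 4/5.
At the order-1 pole 4/5 set g(σ) = (σ - (4/5))*f(σ) = 5*σ/39 - 15/7.
Simple pole: residue = g(a) at a = 4/5, which is -557/273.

Radius of convergence at 0: 4/5.
At 4/5: a pole of order 1; residue -557/273.


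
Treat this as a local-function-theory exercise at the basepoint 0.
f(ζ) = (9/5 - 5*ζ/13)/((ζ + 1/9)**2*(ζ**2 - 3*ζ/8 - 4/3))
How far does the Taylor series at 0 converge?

Denominator factor (ζ + 1/9)^2: pole of order 2 at -1/9, modulus 1/9.
Denominator factor (ζ**2 - 3*ζ/8 - 4/3): discriminant 1051/192, real irrational roots 3/16 + (1/48)*sqrt(3153) and 3/16 - (1/48)*sqrt(3153); poles of order 1, moduli 3/16 + (1/48)*sqrt(3153) and -3/16 + (1/48)*sqrt(3153).
The radius of convergence is the smallest modulus among the singular points: 1/9.

The radius of convergence is 1/9.


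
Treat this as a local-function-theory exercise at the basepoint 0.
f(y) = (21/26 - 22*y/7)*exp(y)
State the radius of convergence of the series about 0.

The factor exp(y) is entire and contributes no finite singular point.
The polynomial part has no poles.
No finite singular points: the Taylor series at 0 converges everywhere.

The radius of convergence is infinite.


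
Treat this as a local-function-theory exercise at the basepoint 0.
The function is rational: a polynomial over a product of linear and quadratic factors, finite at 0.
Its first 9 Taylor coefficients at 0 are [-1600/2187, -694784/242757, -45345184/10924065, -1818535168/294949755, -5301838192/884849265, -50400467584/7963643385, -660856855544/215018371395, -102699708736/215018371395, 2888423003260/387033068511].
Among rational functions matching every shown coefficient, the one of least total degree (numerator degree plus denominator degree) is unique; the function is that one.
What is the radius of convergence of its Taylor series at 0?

No rational of total degree below 7 reproduces all 9 coefficients; solving the [2/5] Pade equations on them gives f(u) = (27*u**2/10 - 32*u/37 - 25/36)/((u - 9/8)**3*(u**2 - 2/3)), whose expansion matches every shown term.
Denominator factor (u - 9/8)^3: pole of order 3 at 9/8, modulus 9/8.
Denominator factor (u**2 - 2/3): discriminant 8/3, real irrational roots (1/3)*sqrt(6) and -(1/3)*sqrt(6); poles of order 1, moduli (1/3)*sqrt(6) and (1/3)*sqrt(6).
The radius of convergence is the smallest modulus among the singular points: (1/3)*sqrt(6).

The radius of convergence is (1/3)*sqrt(6).


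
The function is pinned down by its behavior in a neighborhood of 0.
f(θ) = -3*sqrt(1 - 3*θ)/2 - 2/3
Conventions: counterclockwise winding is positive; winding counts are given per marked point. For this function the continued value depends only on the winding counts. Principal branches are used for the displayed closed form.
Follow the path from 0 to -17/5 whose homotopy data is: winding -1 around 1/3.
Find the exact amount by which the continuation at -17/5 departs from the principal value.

The rational part is single-valued and drops out of the difference; each branch term changes only by its own monodromy.
(-3/2)*sqrt(1 - θ/(1/3)): winding -1 is odd, the square root flips sign, contributing -2*(-3/2)*sqrt(1 - (-17/5)/(1/3)) = -2*(-3/2)*sqrt(56/5) = (6/5)*sqrt(70).
Summing the contributions at θ = -17/5 gives (6/5)*sqrt(70).

Continued minus principal equals (6/5)*sqrt(70).


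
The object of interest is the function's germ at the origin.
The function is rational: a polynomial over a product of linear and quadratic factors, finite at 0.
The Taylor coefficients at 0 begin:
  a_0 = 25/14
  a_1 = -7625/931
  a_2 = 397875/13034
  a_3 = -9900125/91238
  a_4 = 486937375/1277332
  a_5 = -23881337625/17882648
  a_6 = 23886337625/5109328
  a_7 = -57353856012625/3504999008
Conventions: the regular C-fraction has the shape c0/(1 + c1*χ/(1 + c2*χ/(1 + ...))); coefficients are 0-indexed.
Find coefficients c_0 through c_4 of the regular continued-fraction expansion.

Taylor coefficients (read off): a_0 = 25/14, a_1 = -7625/931, a_2 = 397875/13034, a_3 = -9900125/91238, a_4 = 486937375/1277332.
c0 = a_0 = 25/14. Peel one level at a time: if S = 1 + c*χ/S' with S'(0) = 1, then c is the χ-coefficient of S and S' = c*χ/(S - 1).
S_1 = c0/f = 1 + (610/133)*χ + (69715/17689)*χ^2 + ...; c1 = 610/133.
S_2 = c1*χ/(S_1 - 1) = 1 + (-13943/16226)*χ + (468967/729316)*χ^2 + ...; c2 = -13943/16226.
S_3 = c2*χ/(S_2 - 1) = 1 + (8910373/11907322)*χ + (19552995/388814498)*χ^2 + ...; c3 = 8910373/11907322.
S_4 = c3*χ/(S_3 - 1) = 1 + (-439427835/6538806881)*χ + ...; c4 = -439427835/6538806881.

The regular C-fraction coefficients are [25/14, 610/133, -13943/16226, 8910373/11907322, -439427835/6538806881].


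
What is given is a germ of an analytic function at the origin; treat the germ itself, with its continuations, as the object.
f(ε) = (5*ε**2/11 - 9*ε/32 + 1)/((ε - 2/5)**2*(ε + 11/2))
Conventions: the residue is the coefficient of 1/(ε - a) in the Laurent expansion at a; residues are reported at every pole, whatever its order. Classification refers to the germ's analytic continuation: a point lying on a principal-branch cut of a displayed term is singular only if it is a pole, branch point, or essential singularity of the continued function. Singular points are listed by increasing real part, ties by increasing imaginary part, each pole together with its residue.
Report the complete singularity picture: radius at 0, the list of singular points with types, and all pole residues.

Radius of convergence at 0: 2/5.
At -11/2: a pole of order 1; residue 26075/55696.
At 2/5: a pole of order 2; residue -8345/612656.

Denominator factor (ε - 2/5)^2: pole of order 2 at 2/5, modulus 2/5.
Denominator factor (ε + 11/2): pole of order 1 at -11/2, modulus 11/2.
The radius of convergence is the smallest modulus among the singular points: 2/5.
At the order-1 pole -11/2 set g(ε) = (ε - (-11/2))*f(ε) = (5*ε**2/11 - 9*ε/32 + 1)/(ε - 2/5)**2.
Simple pole: residue = g(a) at a = -11/2, which is 26075/55696.
At the order-2 pole 2/5 set g(ε) = (ε - (2/5))^2*f(ε) = (5*ε**2/11 - 9*ε/32 + 1)/(ε + 11/2).
Order-2 pole: residue = g'(a); g'(2/5) = -8345/612656, so the residue is -8345/612656.
List the singular points by increasing real part (a conjugate pair: the negative imaginary part first).
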